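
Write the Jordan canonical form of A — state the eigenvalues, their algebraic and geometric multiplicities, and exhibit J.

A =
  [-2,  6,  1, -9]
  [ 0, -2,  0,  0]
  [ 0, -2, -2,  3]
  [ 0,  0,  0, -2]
J_3(-2) ⊕ J_1(-2)

The characteristic polynomial is
  det(x·I − A) = x^4 + 8*x^3 + 24*x^2 + 32*x + 16 = (x + 2)^4

Eigenvalues and multiplicities (the geometric multiplicity of λ is n − rank(A − λI), which equals the number of Jordan blocks for λ):
  λ = -2: algebraic multiplicity = 4, geometric multiplicity = 2

Determining the block sizes for each eigenvalue:
  λ = -2: with am = 4 and gm = 2, the partition is not yet determined (e.g. several partitions of 4 into 2 parts exist). Let N = A − (-2)·I. Computing rank(N^1) = 2, rank(N^2) = 1, rank(N^3) = 0; the number of blocks of size ≥ j is rank(N^{j−1}) − rank(N^j), giving [2, 1, 1]. So we have 1 block(s) of size 3, 1 block(s) of size 1 → block sizes [3, 1]

Assembling the blocks gives a Jordan form
J =
  [-2,  1,  0,  0]
  [ 0, -2,  1,  0]
  [ 0,  0, -2,  0]
  [ 0,  0,  0, -2]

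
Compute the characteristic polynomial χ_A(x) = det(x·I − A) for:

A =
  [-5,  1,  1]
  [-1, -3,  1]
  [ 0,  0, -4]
x^3 + 12*x^2 + 48*x + 64

Expanding det(x·I − A) (e.g. by cofactor expansion or by noting that A is similar to its Jordan form J, which has the same characteristic polynomial as A) gives
  χ_A(x) = x^3 + 12*x^2 + 48*x + 64
which factors as (x + 4)^3. The eigenvalues (with algebraic multiplicities) are λ = -4 with multiplicity 3.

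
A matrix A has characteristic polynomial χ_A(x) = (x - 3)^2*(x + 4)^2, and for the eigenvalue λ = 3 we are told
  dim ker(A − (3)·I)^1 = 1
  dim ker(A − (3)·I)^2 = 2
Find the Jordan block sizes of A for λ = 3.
Block sizes for λ = 3: [2]

From the dimensions of kernels of powers, the number of Jordan blocks of size at least j is d_j − d_{j−1} where d_j = dim ker(N^j) (with d_0 = 0). Computing the differences gives [1, 1].
The number of blocks of size exactly k is (#blocks of size ≥ k) − (#blocks of size ≥ k + 1), so the partition is: 1 block(s) of size 2.
In nonincreasing order the block sizes are [2].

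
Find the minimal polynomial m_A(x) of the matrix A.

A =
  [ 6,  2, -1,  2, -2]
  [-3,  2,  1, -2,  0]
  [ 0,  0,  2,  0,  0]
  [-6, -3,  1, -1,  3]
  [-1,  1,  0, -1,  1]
x^3 - 6*x^2 + 12*x - 8

The characteristic polynomial is χ_A(x) = (x - 2)^5, so the eigenvalues are known. The minimal polynomial is
  m_A(x) = Π_λ (x − λ)^{k_λ}
where k_λ is the size of the *largest* Jordan block for λ (equivalently, the smallest k with (A − λI)^k v = 0 for every generalised eigenvector v of λ).

  λ = 2: largest Jordan block has size 3, contributing (x − 2)^3

So m_A(x) = (x - 2)^3 = x^3 - 6*x^2 + 12*x - 8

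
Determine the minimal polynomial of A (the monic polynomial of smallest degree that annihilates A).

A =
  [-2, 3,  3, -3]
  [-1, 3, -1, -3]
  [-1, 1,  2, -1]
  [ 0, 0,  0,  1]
x^3 - 3*x^2 + 3*x - 1

The characteristic polynomial is χ_A(x) = (x - 1)^4, so the eigenvalues are known. The minimal polynomial is
  m_A(x) = Π_λ (x − λ)^{k_λ}
where k_λ is the size of the *largest* Jordan block for λ (equivalently, the smallest k with (A − λI)^k v = 0 for every generalised eigenvector v of λ).

  λ = 1: largest Jordan block has size 3, contributing (x − 1)^3

So m_A(x) = (x - 1)^3 = x^3 - 3*x^2 + 3*x - 1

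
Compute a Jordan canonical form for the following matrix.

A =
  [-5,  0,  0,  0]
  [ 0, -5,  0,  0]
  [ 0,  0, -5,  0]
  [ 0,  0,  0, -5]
J_1(-5) ⊕ J_1(-5) ⊕ J_1(-5) ⊕ J_1(-5)

The characteristic polynomial is
  det(x·I − A) = x^4 + 20*x^3 + 150*x^2 + 500*x + 625 = (x + 5)^4

Eigenvalues and multiplicities (the geometric multiplicity of λ is n − rank(A − λI), which equals the number of Jordan blocks for λ):
  λ = -5: algebraic multiplicity = 4, geometric multiplicity = 4

Determining the block sizes for each eigenvalue:
  λ = -5: gm = am = 4, so every block has size 1 → block sizes [1, 1, 1, 1]

Assembling the blocks gives a Jordan form
J =
  [-5,  0,  0,  0]
  [ 0, -5,  0,  0]
  [ 0,  0, -5,  0]
  [ 0,  0,  0, -5]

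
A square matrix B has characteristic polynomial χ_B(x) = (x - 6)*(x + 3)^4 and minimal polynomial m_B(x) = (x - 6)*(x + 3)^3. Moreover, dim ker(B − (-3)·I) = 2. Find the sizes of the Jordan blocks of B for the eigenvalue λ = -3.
Block sizes for λ = -3: [3, 1]

Step 1 — from the characteristic polynomial, algebraic multiplicity of λ = -3 is 4. From dim ker(B − (-3)·I) = 2, there are exactly 2 Jordan blocks for λ = -3.
Step 2 — from the minimal polynomial, the factor (x + 3)^3 tells us the largest block for λ = -3 has size 3.
Step 3 — with total size 4, 2 blocks, and largest block 3, the block sizes (in nonincreasing order) are [3, 1].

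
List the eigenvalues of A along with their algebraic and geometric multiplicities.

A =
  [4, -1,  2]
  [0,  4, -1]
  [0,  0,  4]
λ = 4: alg = 3, geom = 1

Step 1 — factor the characteristic polynomial to read off the algebraic multiplicities:
  χ_A(x) = (x - 4)^3

Step 2 — compute geometric multiplicities via the rank-nullity identity g(λ) = n − rank(A − λI):
  rank(A − (4)·I) = 2, so dim ker(A − (4)·I) = n − 2 = 1

Summary:
  λ = 4: algebraic multiplicity = 3, geometric multiplicity = 1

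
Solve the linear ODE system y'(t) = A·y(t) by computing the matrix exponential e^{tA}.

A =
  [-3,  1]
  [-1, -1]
e^{tA} =
  [-t*exp(-2*t) + exp(-2*t), t*exp(-2*t)]
  [-t*exp(-2*t), t*exp(-2*t) + exp(-2*t)]

Strategy: write A = P · J · P⁻¹ where J is a Jordan canonical form, so e^{tA} = P · e^{tJ} · P⁻¹, and e^{tJ} can be computed block-by-block.

A has Jordan form
J =
  [-2,  1]
  [ 0, -2]
(up to reordering of blocks).

Per-block formulas:
  For a 2×2 Jordan block J_2(-2): exp(t · J_2(-2)) = e^(-2t)·(I + t·N), where N is the 2×2 nilpotent shift.

After assembling e^{tJ} and conjugating by P, we get:

e^{tA} =
  [-t*exp(-2*t) + exp(-2*t), t*exp(-2*t)]
  [-t*exp(-2*t), t*exp(-2*t) + exp(-2*t)]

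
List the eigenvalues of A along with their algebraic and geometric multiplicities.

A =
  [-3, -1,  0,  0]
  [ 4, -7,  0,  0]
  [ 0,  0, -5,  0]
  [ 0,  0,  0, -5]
λ = -5: alg = 4, geom = 3

Step 1 — factor the characteristic polynomial to read off the algebraic multiplicities:
  χ_A(x) = (x + 5)^4

Step 2 — compute geometric multiplicities via the rank-nullity identity g(λ) = n − rank(A − λI):
  rank(A − (-5)·I) = 1, so dim ker(A − (-5)·I) = n − 1 = 3

Summary:
  λ = -5: algebraic multiplicity = 4, geometric multiplicity = 3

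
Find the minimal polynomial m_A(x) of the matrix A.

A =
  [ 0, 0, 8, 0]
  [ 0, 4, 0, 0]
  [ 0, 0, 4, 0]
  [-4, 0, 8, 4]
x^2 - 4*x

The characteristic polynomial is χ_A(x) = x*(x - 4)^3, so the eigenvalues are known. The minimal polynomial is
  m_A(x) = Π_λ (x − λ)^{k_λ}
where k_λ is the size of the *largest* Jordan block for λ (equivalently, the smallest k with (A − λI)^k v = 0 for every generalised eigenvector v of λ).

  λ = 0: largest Jordan block has size 1, contributing (x − 0)
  λ = 4: largest Jordan block has size 1, contributing (x − 4)

So m_A(x) = x*(x - 4) = x^2 - 4*x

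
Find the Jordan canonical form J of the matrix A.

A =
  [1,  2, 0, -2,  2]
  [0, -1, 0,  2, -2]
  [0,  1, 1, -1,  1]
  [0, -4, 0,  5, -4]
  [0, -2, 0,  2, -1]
J_2(1) ⊕ J_1(1) ⊕ J_1(1) ⊕ J_1(1)

The characteristic polynomial is
  det(x·I − A) = x^5 - 5*x^4 + 10*x^3 - 10*x^2 + 5*x - 1 = (x - 1)^5

Eigenvalues and multiplicities (the geometric multiplicity of λ is n − rank(A − λI), which equals the number of Jordan blocks for λ):
  λ = 1: algebraic multiplicity = 5, geometric multiplicity = 4

Determining the block sizes for each eigenvalue:
  λ = 1: 4 blocks summing to 5 forces exactly one block of size 2 and the rest size 1 → block sizes [2, 1, 1, 1]

Assembling the blocks gives a Jordan form
J =
  [1, 1, 0, 0, 0]
  [0, 1, 0, 0, 0]
  [0, 0, 1, 0, 0]
  [0, 0, 0, 1, 0]
  [0, 0, 0, 0, 1]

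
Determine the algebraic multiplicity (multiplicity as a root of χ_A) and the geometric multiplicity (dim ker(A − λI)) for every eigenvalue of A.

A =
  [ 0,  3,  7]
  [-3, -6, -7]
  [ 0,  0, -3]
λ = -3: alg = 3, geom = 2

Step 1 — factor the characteristic polynomial to read off the algebraic multiplicities:
  χ_A(x) = (x + 3)^3

Step 2 — compute geometric multiplicities via the rank-nullity identity g(λ) = n − rank(A − λI):
  rank(A − (-3)·I) = 1, so dim ker(A − (-3)·I) = n − 1 = 2

Summary:
  λ = -3: algebraic multiplicity = 3, geometric multiplicity = 2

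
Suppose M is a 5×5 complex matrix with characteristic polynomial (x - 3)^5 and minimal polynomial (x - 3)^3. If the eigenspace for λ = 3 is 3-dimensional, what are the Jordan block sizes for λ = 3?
Block sizes for λ = 3: [3, 1, 1]

Step 1 — from the characteristic polynomial, algebraic multiplicity of λ = 3 is 5. From dim ker(M − (3)·I) = 3, there are exactly 3 Jordan blocks for λ = 3.
Step 2 — from the minimal polynomial, the factor (x − 3)^3 tells us the largest block for λ = 3 has size 3.
Step 3 — with total size 5, 3 blocks, and largest block 3, the block sizes (in nonincreasing order) are [3, 1, 1].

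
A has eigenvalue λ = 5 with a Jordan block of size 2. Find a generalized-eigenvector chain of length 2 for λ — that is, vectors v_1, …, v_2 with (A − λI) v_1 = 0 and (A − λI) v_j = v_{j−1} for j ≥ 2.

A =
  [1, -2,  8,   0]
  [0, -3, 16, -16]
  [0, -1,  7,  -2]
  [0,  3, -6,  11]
A Jordan chain for λ = 5 of length 2:
v_1 = (-2, 8, 1, -3)ᵀ
v_2 = (1, -1, 0, 0)ᵀ

Let N = A − (5)·I. We want v_2 with N^2 v_2 = 0 but N^1 v_2 ≠ 0; then v_{j-1} := N · v_j for j = 2, …, 2.

Pick v_2 = (1, -1, 0, 0)ᵀ.
Then v_1 = N · v_2 = (-2, 8, 1, -3)ᵀ.

Sanity check: (A − (5)·I) v_1 = (0, 0, 0, 0)ᵀ = 0. ✓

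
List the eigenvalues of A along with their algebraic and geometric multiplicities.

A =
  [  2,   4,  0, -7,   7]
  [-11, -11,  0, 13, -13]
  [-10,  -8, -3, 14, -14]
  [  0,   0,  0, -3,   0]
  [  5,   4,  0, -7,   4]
λ = -3: alg = 4, geom = 3; λ = 1: alg = 1, geom = 1

Step 1 — factor the characteristic polynomial to read off the algebraic multiplicities:
  χ_A(x) = (x - 1)*(x + 3)^4

Step 2 — compute geometric multiplicities via the rank-nullity identity g(λ) = n − rank(A − λI):
  rank(A − (-3)·I) = 2, so dim ker(A − (-3)·I) = n − 2 = 3
  rank(A − (1)·I) = 4, so dim ker(A − (1)·I) = n − 4 = 1

Summary:
  λ = -3: algebraic multiplicity = 4, geometric multiplicity = 3
  λ = 1: algebraic multiplicity = 1, geometric multiplicity = 1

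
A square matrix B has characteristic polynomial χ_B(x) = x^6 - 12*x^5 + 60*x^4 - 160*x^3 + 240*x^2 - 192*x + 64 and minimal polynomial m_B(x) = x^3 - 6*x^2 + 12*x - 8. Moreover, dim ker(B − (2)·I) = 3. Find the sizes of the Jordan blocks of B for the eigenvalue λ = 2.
Block sizes for λ = 2: [3, 2, 1]

Step 1 — from the characteristic polynomial, algebraic multiplicity of λ = 2 is 6. From dim ker(B − (2)·I) = 3, there are exactly 3 Jordan blocks for λ = 2.
Step 2 — from the minimal polynomial, the factor (x − 2)^3 tells us the largest block for λ = 2 has size 3.
Step 3 — with total size 6, 3 blocks, and largest block 3, the block sizes (in nonincreasing order) are [3, 2, 1].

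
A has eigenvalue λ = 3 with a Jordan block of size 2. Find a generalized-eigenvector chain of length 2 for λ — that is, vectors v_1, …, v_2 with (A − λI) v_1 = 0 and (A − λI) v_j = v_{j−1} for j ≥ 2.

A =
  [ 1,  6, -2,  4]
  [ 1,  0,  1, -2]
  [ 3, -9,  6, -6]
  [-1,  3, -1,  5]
A Jordan chain for λ = 3 of length 2:
v_1 = (-2, 1, 3, -1)ᵀ
v_2 = (1, 0, 0, 0)ᵀ

Let N = A − (3)·I. We want v_2 with N^2 v_2 = 0 but N^1 v_2 ≠ 0; then v_{j-1} := N · v_j for j = 2, …, 2.

Pick v_2 = (1, 0, 0, 0)ᵀ.
Then v_1 = N · v_2 = (-2, 1, 3, -1)ᵀ.

Sanity check: (A − (3)·I) v_1 = (0, 0, 0, 0)ᵀ = 0. ✓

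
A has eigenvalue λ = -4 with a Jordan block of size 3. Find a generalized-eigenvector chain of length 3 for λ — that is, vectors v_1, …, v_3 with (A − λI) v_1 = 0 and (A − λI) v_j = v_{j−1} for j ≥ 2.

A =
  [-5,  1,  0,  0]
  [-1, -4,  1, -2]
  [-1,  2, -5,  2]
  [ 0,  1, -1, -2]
A Jordan chain for λ = -4 of length 3:
v_1 = (-1, -1, -1, 0)ᵀ
v_2 = (1, 0, 2, 1)ᵀ
v_3 = (0, 1, 0, 0)ᵀ

Let N = A − (-4)·I. We want v_3 with N^3 v_3 = 0 but N^2 v_3 ≠ 0; then v_{j-1} := N · v_j for j = 3, …, 2.

Pick v_3 = (0, 1, 0, 0)ᵀ.
Then v_2 = N · v_3 = (1, 0, 2, 1)ᵀ.
Then v_1 = N · v_2 = (-1, -1, -1, 0)ᵀ.

Sanity check: (A − (-4)·I) v_1 = (0, 0, 0, 0)ᵀ = 0. ✓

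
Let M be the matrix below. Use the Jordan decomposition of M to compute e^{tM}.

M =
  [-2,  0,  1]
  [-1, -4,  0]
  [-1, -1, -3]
e^{tM} =
  [t*exp(-3*t) + exp(-3*t), -t^2*exp(-3*t)/2, t^2*exp(-3*t)/2 + t*exp(-3*t)]
  [-t*exp(-3*t), t^2*exp(-3*t)/2 - t*exp(-3*t) + exp(-3*t), -t^2*exp(-3*t)/2]
  [-t*exp(-3*t), t^2*exp(-3*t)/2 - t*exp(-3*t), -t^2*exp(-3*t)/2 + exp(-3*t)]

Strategy: write M = P · J · P⁻¹ where J is a Jordan canonical form, so e^{tM} = P · e^{tJ} · P⁻¹, and e^{tJ} can be computed block-by-block.

M has Jordan form
J =
  [-3,  1,  0]
  [ 0, -3,  1]
  [ 0,  0, -3]
(up to reordering of blocks).

Per-block formulas:
  For a 3×3 Jordan block J_3(-3): exp(t · J_3(-3)) = e^(-3t)·(I + t·N + (t^2/2)·N^2), where N is the 3×3 nilpotent shift.

After assembling e^{tJ} and conjugating by P, we get:

e^{tM} =
  [t*exp(-3*t) + exp(-3*t), -t^2*exp(-3*t)/2, t^2*exp(-3*t)/2 + t*exp(-3*t)]
  [-t*exp(-3*t), t^2*exp(-3*t)/2 - t*exp(-3*t) + exp(-3*t), -t^2*exp(-3*t)/2]
  [-t*exp(-3*t), t^2*exp(-3*t)/2 - t*exp(-3*t), -t^2*exp(-3*t)/2 + exp(-3*t)]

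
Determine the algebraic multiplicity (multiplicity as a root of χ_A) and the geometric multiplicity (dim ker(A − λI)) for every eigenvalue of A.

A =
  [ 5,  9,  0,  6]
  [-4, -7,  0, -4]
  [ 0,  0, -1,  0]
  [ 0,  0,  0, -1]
λ = -1: alg = 4, geom = 3

Step 1 — factor the characteristic polynomial to read off the algebraic multiplicities:
  χ_A(x) = (x + 1)^4

Step 2 — compute geometric multiplicities via the rank-nullity identity g(λ) = n − rank(A − λI):
  rank(A − (-1)·I) = 1, so dim ker(A − (-1)·I) = n − 1 = 3

Summary:
  λ = -1: algebraic multiplicity = 4, geometric multiplicity = 3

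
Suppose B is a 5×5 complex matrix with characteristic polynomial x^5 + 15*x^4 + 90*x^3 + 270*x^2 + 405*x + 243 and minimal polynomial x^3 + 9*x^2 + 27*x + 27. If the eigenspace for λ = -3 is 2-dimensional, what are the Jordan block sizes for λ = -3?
Block sizes for λ = -3: [3, 2]

Step 1 — from the characteristic polynomial, algebraic multiplicity of λ = -3 is 5. From dim ker(B − (-3)·I) = 2, there are exactly 2 Jordan blocks for λ = -3.
Step 2 — from the minimal polynomial, the factor (x + 3)^3 tells us the largest block for λ = -3 has size 3.
Step 3 — with total size 5, 2 blocks, and largest block 3, the block sizes (in nonincreasing order) are [3, 2].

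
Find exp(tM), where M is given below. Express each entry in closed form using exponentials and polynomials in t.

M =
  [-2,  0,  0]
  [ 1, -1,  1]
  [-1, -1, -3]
e^{tM} =
  [exp(-2*t), 0, 0]
  [t*exp(-2*t), t*exp(-2*t) + exp(-2*t), t*exp(-2*t)]
  [-t*exp(-2*t), -t*exp(-2*t), -t*exp(-2*t) + exp(-2*t)]

Strategy: write M = P · J · P⁻¹ where J is a Jordan canonical form, so e^{tM} = P · e^{tJ} · P⁻¹, and e^{tJ} can be computed block-by-block.

M has Jordan form
J =
  [-2,  1,  0]
  [ 0, -2,  0]
  [ 0,  0, -2]
(up to reordering of blocks).

Per-block formulas:
  For a 1×1 block at λ = -2: exp(t · [-2]) = [e^(-2t)].
  For a 2×2 Jordan block J_2(-2): exp(t · J_2(-2)) = e^(-2t)·(I + t·N), where N is the 2×2 nilpotent shift.

After assembling e^{tJ} and conjugating by P, we get:

e^{tM} =
  [exp(-2*t), 0, 0]
  [t*exp(-2*t), t*exp(-2*t) + exp(-2*t), t*exp(-2*t)]
  [-t*exp(-2*t), -t*exp(-2*t), -t*exp(-2*t) + exp(-2*t)]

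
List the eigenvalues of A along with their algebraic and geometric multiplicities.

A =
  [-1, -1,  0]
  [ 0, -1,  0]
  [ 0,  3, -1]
λ = -1: alg = 3, geom = 2

Step 1 — factor the characteristic polynomial to read off the algebraic multiplicities:
  χ_A(x) = (x + 1)^3

Step 2 — compute geometric multiplicities via the rank-nullity identity g(λ) = n − rank(A − λI):
  rank(A − (-1)·I) = 1, so dim ker(A − (-1)·I) = n − 1 = 2

Summary:
  λ = -1: algebraic multiplicity = 3, geometric multiplicity = 2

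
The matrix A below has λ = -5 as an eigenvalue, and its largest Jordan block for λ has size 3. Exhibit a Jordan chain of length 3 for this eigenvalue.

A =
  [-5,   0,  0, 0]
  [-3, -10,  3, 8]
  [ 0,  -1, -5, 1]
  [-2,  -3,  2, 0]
A Jordan chain for λ = -5 of length 3:
v_1 = (0, -1, 1, -1)ᵀ
v_2 = (0, -3, 0, -2)ᵀ
v_3 = (1, 0, 0, 0)ᵀ

Let N = A − (-5)·I. We want v_3 with N^3 v_3 = 0 but N^2 v_3 ≠ 0; then v_{j-1} := N · v_j for j = 3, …, 2.

Pick v_3 = (1, 0, 0, 0)ᵀ.
Then v_2 = N · v_3 = (0, -3, 0, -2)ᵀ.
Then v_1 = N · v_2 = (0, -1, 1, -1)ᵀ.

Sanity check: (A − (-5)·I) v_1 = (0, 0, 0, 0)ᵀ = 0. ✓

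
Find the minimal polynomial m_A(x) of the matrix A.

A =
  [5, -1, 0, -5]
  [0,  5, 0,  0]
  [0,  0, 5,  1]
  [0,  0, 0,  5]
x^2 - 10*x + 25

The characteristic polynomial is χ_A(x) = (x - 5)^4, so the eigenvalues are known. The minimal polynomial is
  m_A(x) = Π_λ (x − λ)^{k_λ}
where k_λ is the size of the *largest* Jordan block for λ (equivalently, the smallest k with (A − λI)^k v = 0 for every generalised eigenvector v of λ).

  λ = 5: largest Jordan block has size 2, contributing (x − 5)^2

So m_A(x) = (x - 5)^2 = x^2 - 10*x + 25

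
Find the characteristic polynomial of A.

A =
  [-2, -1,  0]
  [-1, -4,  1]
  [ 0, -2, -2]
x^3 + 8*x^2 + 21*x + 18

Expanding det(x·I − A) (e.g. by cofactor expansion or by noting that A is similar to its Jordan form J, which has the same characteristic polynomial as A) gives
  χ_A(x) = x^3 + 8*x^2 + 21*x + 18
which factors as (x + 2)*(x + 3)^2. The eigenvalues (with algebraic multiplicities) are λ = -3 with multiplicity 2, λ = -2 with multiplicity 1.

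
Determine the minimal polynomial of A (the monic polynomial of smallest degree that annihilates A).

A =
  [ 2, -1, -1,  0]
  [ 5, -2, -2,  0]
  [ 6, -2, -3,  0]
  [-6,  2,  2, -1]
x^3 + 3*x^2 + 3*x + 1

The characteristic polynomial is χ_A(x) = (x + 1)^4, so the eigenvalues are known. The minimal polynomial is
  m_A(x) = Π_λ (x − λ)^{k_λ}
where k_λ is the size of the *largest* Jordan block for λ (equivalently, the smallest k with (A − λI)^k v = 0 for every generalised eigenvector v of λ).

  λ = -1: largest Jordan block has size 3, contributing (x + 1)^3

So m_A(x) = (x + 1)^3 = x^3 + 3*x^2 + 3*x + 1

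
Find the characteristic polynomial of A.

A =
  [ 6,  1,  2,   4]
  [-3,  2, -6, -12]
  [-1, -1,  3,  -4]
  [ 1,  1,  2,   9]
x^4 - 20*x^3 + 150*x^2 - 500*x + 625

Expanding det(x·I − A) (e.g. by cofactor expansion or by noting that A is similar to its Jordan form J, which has the same characteristic polynomial as A) gives
  χ_A(x) = x^4 - 20*x^3 + 150*x^2 - 500*x + 625
which factors as (x - 5)^4. The eigenvalues (with algebraic multiplicities) are λ = 5 with multiplicity 4.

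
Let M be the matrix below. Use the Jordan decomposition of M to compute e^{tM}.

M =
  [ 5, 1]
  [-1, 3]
e^{tM} =
  [t*exp(4*t) + exp(4*t), t*exp(4*t)]
  [-t*exp(4*t), -t*exp(4*t) + exp(4*t)]

Strategy: write M = P · J · P⁻¹ where J is a Jordan canonical form, so e^{tM} = P · e^{tJ} · P⁻¹, and e^{tJ} can be computed block-by-block.

M has Jordan form
J =
  [4, 1]
  [0, 4]
(up to reordering of blocks).

Per-block formulas:
  For a 2×2 Jordan block J_2(4): exp(t · J_2(4)) = e^(4t)·(I + t·N), where N is the 2×2 nilpotent shift.

After assembling e^{tJ} and conjugating by P, we get:

e^{tM} =
  [t*exp(4*t) + exp(4*t), t*exp(4*t)]
  [-t*exp(4*t), -t*exp(4*t) + exp(4*t)]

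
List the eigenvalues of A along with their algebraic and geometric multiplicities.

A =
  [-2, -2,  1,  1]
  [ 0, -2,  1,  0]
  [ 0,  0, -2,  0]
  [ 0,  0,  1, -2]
λ = -2: alg = 4, geom = 2

Step 1 — factor the characteristic polynomial to read off the algebraic multiplicities:
  χ_A(x) = (x + 2)^4

Step 2 — compute geometric multiplicities via the rank-nullity identity g(λ) = n − rank(A − λI):
  rank(A − (-2)·I) = 2, so dim ker(A − (-2)·I) = n − 2 = 2

Summary:
  λ = -2: algebraic multiplicity = 4, geometric multiplicity = 2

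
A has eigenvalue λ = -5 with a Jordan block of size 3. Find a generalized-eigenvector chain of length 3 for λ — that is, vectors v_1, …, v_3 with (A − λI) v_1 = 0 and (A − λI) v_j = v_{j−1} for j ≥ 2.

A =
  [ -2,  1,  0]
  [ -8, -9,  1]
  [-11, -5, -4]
A Jordan chain for λ = -5 of length 3:
v_1 = (1, -3, -4)ᵀ
v_2 = (3, -8, -11)ᵀ
v_3 = (1, 0, 0)ᵀ

Let N = A − (-5)·I. We want v_3 with N^3 v_3 = 0 but N^2 v_3 ≠ 0; then v_{j-1} := N · v_j for j = 3, …, 2.

Pick v_3 = (1, 0, 0)ᵀ.
Then v_2 = N · v_3 = (3, -8, -11)ᵀ.
Then v_1 = N · v_2 = (1, -3, -4)ᵀ.

Sanity check: (A − (-5)·I) v_1 = (0, 0, 0)ᵀ = 0. ✓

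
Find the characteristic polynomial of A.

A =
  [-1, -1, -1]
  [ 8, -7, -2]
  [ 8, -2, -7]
x^3 + 15*x^2 + 75*x + 125

Expanding det(x·I − A) (e.g. by cofactor expansion or by noting that A is similar to its Jordan form J, which has the same characteristic polynomial as A) gives
  χ_A(x) = x^3 + 15*x^2 + 75*x + 125
which factors as (x + 5)^3. The eigenvalues (with algebraic multiplicities) are λ = -5 with multiplicity 3.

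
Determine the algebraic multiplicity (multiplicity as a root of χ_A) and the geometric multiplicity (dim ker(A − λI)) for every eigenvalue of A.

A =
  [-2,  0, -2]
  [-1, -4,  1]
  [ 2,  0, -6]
λ = -4: alg = 3, geom = 2

Step 1 — factor the characteristic polynomial to read off the algebraic multiplicities:
  χ_A(x) = (x + 4)^3

Step 2 — compute geometric multiplicities via the rank-nullity identity g(λ) = n − rank(A − λI):
  rank(A − (-4)·I) = 1, so dim ker(A − (-4)·I) = n − 1 = 2

Summary:
  λ = -4: algebraic multiplicity = 3, geometric multiplicity = 2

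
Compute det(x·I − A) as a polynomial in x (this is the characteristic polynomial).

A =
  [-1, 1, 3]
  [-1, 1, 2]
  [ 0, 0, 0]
x^3

Expanding det(x·I − A) (e.g. by cofactor expansion or by noting that A is similar to its Jordan form J, which has the same characteristic polynomial as A) gives
  χ_A(x) = x^3
which factors as x^3. The eigenvalues (with algebraic multiplicities) are λ = 0 with multiplicity 3.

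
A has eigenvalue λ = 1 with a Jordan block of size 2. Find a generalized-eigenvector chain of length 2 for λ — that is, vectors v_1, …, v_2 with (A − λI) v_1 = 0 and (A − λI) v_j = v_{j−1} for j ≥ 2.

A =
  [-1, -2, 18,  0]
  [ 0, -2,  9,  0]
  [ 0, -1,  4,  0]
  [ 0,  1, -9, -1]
A Jordan chain for λ = 1 of length 2:
v_1 = (18, 9, 3, -9)ᵀ
v_2 = (0, 0, 1, 0)ᵀ

Let N = A − (1)·I. We want v_2 with N^2 v_2 = 0 but N^1 v_2 ≠ 0; then v_{j-1} := N · v_j for j = 2, …, 2.

Pick v_2 = (0, 0, 1, 0)ᵀ.
Then v_1 = N · v_2 = (18, 9, 3, -9)ᵀ.

Sanity check: (A − (1)·I) v_1 = (0, 0, 0, 0)ᵀ = 0. ✓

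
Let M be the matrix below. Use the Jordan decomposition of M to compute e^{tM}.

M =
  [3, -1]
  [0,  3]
e^{tM} =
  [exp(3*t), -t*exp(3*t)]
  [0, exp(3*t)]

Strategy: write M = P · J · P⁻¹ where J is a Jordan canonical form, so e^{tM} = P · e^{tJ} · P⁻¹, and e^{tJ} can be computed block-by-block.

M has Jordan form
J =
  [3, 1]
  [0, 3]
(up to reordering of blocks).

Per-block formulas:
  For a 2×2 Jordan block J_2(3): exp(t · J_2(3)) = e^(3t)·(I + t·N), where N is the 2×2 nilpotent shift.

After assembling e^{tJ} and conjugating by P, we get:

e^{tM} =
  [exp(3*t), -t*exp(3*t)]
  [0, exp(3*t)]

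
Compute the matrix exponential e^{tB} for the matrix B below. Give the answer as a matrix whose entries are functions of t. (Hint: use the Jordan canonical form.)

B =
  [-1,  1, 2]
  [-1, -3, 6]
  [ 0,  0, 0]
e^{tB} =
  [t*exp(-2*t) + exp(-2*t), t*exp(-2*t), -4*t*exp(-2*t) + 3 - 3*exp(-2*t)]
  [-t*exp(-2*t), -t*exp(-2*t) + exp(-2*t), 4*t*exp(-2*t) + 1 - exp(-2*t)]
  [0, 0, 1]

Strategy: write B = P · J · P⁻¹ where J is a Jordan canonical form, so e^{tB} = P · e^{tJ} · P⁻¹, and e^{tJ} can be computed block-by-block.

B has Jordan form
J =
  [-2,  1, 0]
  [ 0, -2, 0]
  [ 0,  0, 0]
(up to reordering of blocks).

Per-block formulas:
  For a 2×2 Jordan block J_2(-2): exp(t · J_2(-2)) = e^(-2t)·(I + t·N), where N is the 2×2 nilpotent shift.
  For a 1×1 block at λ = 0: exp(t · [0]) = [e^(0t)].

After assembling e^{tJ} and conjugating by P, we get:

e^{tB} =
  [t*exp(-2*t) + exp(-2*t), t*exp(-2*t), -4*t*exp(-2*t) + 3 - 3*exp(-2*t)]
  [-t*exp(-2*t), -t*exp(-2*t) + exp(-2*t), 4*t*exp(-2*t) + 1 - exp(-2*t)]
  [0, 0, 1]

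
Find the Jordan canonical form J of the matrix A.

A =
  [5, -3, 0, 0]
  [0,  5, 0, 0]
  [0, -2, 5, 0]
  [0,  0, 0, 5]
J_2(5) ⊕ J_1(5) ⊕ J_1(5)

The characteristic polynomial is
  det(x·I − A) = x^4 - 20*x^3 + 150*x^2 - 500*x + 625 = (x - 5)^4

Eigenvalues and multiplicities (the geometric multiplicity of λ is n − rank(A − λI), which equals the number of Jordan blocks for λ):
  λ = 5: algebraic multiplicity = 4, geometric multiplicity = 3

Determining the block sizes for each eigenvalue:
  λ = 5: 3 blocks summing to 4 forces exactly one block of size 2 and the rest size 1 → block sizes [2, 1, 1]

Assembling the blocks gives a Jordan form
J =
  [5, 1, 0, 0]
  [0, 5, 0, 0]
  [0, 0, 5, 0]
  [0, 0, 0, 5]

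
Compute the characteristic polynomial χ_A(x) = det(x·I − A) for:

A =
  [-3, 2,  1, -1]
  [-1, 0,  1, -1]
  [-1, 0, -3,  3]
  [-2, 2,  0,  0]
x^4 + 6*x^3 + 12*x^2 + 8*x

Expanding det(x·I − A) (e.g. by cofactor expansion or by noting that A is similar to its Jordan form J, which has the same characteristic polynomial as A) gives
  χ_A(x) = x^4 + 6*x^3 + 12*x^2 + 8*x
which factors as x*(x + 2)^3. The eigenvalues (with algebraic multiplicities) are λ = -2 with multiplicity 3, λ = 0 with multiplicity 1.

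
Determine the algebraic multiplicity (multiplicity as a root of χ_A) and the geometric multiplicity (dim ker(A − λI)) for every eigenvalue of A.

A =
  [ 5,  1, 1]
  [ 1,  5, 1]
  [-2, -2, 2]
λ = 4: alg = 3, geom = 2

Step 1 — factor the characteristic polynomial to read off the algebraic multiplicities:
  χ_A(x) = (x - 4)^3

Step 2 — compute geometric multiplicities via the rank-nullity identity g(λ) = n − rank(A − λI):
  rank(A − (4)·I) = 1, so dim ker(A − (4)·I) = n − 1 = 2

Summary:
  λ = 4: algebraic multiplicity = 3, geometric multiplicity = 2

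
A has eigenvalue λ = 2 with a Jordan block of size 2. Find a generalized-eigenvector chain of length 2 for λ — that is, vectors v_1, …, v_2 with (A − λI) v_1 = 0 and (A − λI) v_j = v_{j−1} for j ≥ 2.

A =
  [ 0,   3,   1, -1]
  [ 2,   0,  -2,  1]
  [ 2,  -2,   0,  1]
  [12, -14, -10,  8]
A Jordan chain for λ = 2 of length 2:
v_1 = (-2, 2, 2, 12)ᵀ
v_2 = (1, 0, 0, 0)ᵀ

Let N = A − (2)·I. We want v_2 with N^2 v_2 = 0 but N^1 v_2 ≠ 0; then v_{j-1} := N · v_j for j = 2, …, 2.

Pick v_2 = (1, 0, 0, 0)ᵀ.
Then v_1 = N · v_2 = (-2, 2, 2, 12)ᵀ.

Sanity check: (A − (2)·I) v_1 = (0, 0, 0, 0)ᵀ = 0. ✓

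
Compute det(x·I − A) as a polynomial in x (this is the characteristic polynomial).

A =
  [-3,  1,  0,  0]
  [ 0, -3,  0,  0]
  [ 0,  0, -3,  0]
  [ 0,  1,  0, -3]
x^4 + 12*x^3 + 54*x^2 + 108*x + 81

Expanding det(x·I − A) (e.g. by cofactor expansion or by noting that A is similar to its Jordan form J, which has the same characteristic polynomial as A) gives
  χ_A(x) = x^4 + 12*x^3 + 54*x^2 + 108*x + 81
which factors as (x + 3)^4. The eigenvalues (with algebraic multiplicities) are λ = -3 with multiplicity 4.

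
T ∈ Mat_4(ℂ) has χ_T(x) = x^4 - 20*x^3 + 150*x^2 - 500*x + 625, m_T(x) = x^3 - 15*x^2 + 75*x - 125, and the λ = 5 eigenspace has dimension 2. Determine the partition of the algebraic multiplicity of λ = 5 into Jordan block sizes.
Block sizes for λ = 5: [3, 1]

Step 1 — from the characteristic polynomial, algebraic multiplicity of λ = 5 is 4. From dim ker(T − (5)·I) = 2, there are exactly 2 Jordan blocks for λ = 5.
Step 2 — from the minimal polynomial, the factor (x − 5)^3 tells us the largest block for λ = 5 has size 3.
Step 3 — with total size 4, 2 blocks, and largest block 3, the block sizes (in nonincreasing order) are [3, 1].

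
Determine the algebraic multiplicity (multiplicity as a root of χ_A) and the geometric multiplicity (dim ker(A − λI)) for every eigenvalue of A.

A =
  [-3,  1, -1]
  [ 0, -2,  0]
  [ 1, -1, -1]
λ = -2: alg = 3, geom = 2

Step 1 — factor the characteristic polynomial to read off the algebraic multiplicities:
  χ_A(x) = (x + 2)^3

Step 2 — compute geometric multiplicities via the rank-nullity identity g(λ) = n − rank(A − λI):
  rank(A − (-2)·I) = 1, so dim ker(A − (-2)·I) = n − 1 = 2

Summary:
  λ = -2: algebraic multiplicity = 3, geometric multiplicity = 2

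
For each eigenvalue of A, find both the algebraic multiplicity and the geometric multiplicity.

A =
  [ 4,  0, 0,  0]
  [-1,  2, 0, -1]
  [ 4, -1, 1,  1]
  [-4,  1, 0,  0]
λ = 1: alg = 3, geom = 2; λ = 4: alg = 1, geom = 1

Step 1 — factor the characteristic polynomial to read off the algebraic multiplicities:
  χ_A(x) = (x - 4)*(x - 1)^3

Step 2 — compute geometric multiplicities via the rank-nullity identity g(λ) = n − rank(A − λI):
  rank(A − (1)·I) = 2, so dim ker(A − (1)·I) = n − 2 = 2
  rank(A − (4)·I) = 3, so dim ker(A − (4)·I) = n − 3 = 1

Summary:
  λ = 1: algebraic multiplicity = 3, geometric multiplicity = 2
  λ = 4: algebraic multiplicity = 1, geometric multiplicity = 1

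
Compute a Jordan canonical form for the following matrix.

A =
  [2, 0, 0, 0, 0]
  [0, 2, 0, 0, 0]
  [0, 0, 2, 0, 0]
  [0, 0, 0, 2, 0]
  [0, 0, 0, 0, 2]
J_1(2) ⊕ J_1(2) ⊕ J_1(2) ⊕ J_1(2) ⊕ J_1(2)

The characteristic polynomial is
  det(x·I − A) = x^5 - 10*x^4 + 40*x^3 - 80*x^2 + 80*x - 32 = (x - 2)^5

Eigenvalues and multiplicities (the geometric multiplicity of λ is n − rank(A − λI), which equals the number of Jordan blocks for λ):
  λ = 2: algebraic multiplicity = 5, geometric multiplicity = 5

Determining the block sizes for each eigenvalue:
  λ = 2: gm = am = 5, so every block has size 1 → block sizes [1, 1, 1, 1, 1]

Assembling the blocks gives a Jordan form
J =
  [2, 0, 0, 0, 0]
  [0, 2, 0, 0, 0]
  [0, 0, 2, 0, 0]
  [0, 0, 0, 2, 0]
  [0, 0, 0, 0, 2]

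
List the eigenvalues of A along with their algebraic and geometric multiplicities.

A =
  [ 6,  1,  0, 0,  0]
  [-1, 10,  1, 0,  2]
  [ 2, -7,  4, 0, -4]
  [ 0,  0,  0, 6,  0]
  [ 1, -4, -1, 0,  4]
λ = 6: alg = 5, geom = 3

Step 1 — factor the characteristic polynomial to read off the algebraic multiplicities:
  χ_A(x) = (x - 6)^5

Step 2 — compute geometric multiplicities via the rank-nullity identity g(λ) = n − rank(A − λI):
  rank(A − (6)·I) = 2, so dim ker(A − (6)·I) = n − 2 = 3

Summary:
  λ = 6: algebraic multiplicity = 5, geometric multiplicity = 3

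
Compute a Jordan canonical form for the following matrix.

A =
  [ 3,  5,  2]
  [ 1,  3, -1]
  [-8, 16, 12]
J_3(6)

The characteristic polynomial is
  det(x·I − A) = x^3 - 18*x^2 + 108*x - 216 = (x - 6)^3

Eigenvalues and multiplicities (the geometric multiplicity of λ is n − rank(A − λI), which equals the number of Jordan blocks for λ):
  λ = 6: algebraic multiplicity = 3, geometric multiplicity = 1

Determining the block sizes for each eigenvalue:
  λ = 6: one block (gm = 1), so the single block has size am = 3 → block sizes [3]

Assembling the blocks gives a Jordan form
J =
  [6, 1, 0]
  [0, 6, 1]
  [0, 0, 6]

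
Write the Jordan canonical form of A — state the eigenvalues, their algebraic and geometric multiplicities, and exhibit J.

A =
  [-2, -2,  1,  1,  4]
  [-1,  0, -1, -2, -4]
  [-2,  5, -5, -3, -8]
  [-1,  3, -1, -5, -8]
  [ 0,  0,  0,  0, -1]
J_2(-3) ⊕ J_2(-3) ⊕ J_1(-1)

The characteristic polynomial is
  det(x·I − A) = x^5 + 13*x^4 + 66*x^3 + 162*x^2 + 189*x + 81 = (x + 1)*(x + 3)^4

Eigenvalues and multiplicities (the geometric multiplicity of λ is n − rank(A − λI), which equals the number of Jordan blocks for λ):
  λ = -3: algebraic multiplicity = 4, geometric multiplicity = 2
  λ = -1: algebraic multiplicity = 1, geometric multiplicity = 1

Determining the block sizes for each eigenvalue:
  λ = -3: with am = 4 and gm = 2, the partition is not yet determined (e.g. several partitions of 4 into 2 parts exist). Let N = A − (-3)·I. Computing rank(N^1) = 3, rank(N^2) = 1; the number of blocks of size ≥ j is rank(N^{j−1}) − rank(N^j), giving [2, 2]. So we have 2 block(s) of size 2 → block sizes [2, 2]
  λ = -1: one block (gm = 1), so the single block has size am = 1 → block sizes [1]

Assembling the blocks gives a Jordan form
J =
  [-3,  1,  0,  0,  0]
  [ 0, -3,  0,  0,  0]
  [ 0,  0, -3,  1,  0]
  [ 0,  0,  0, -3,  0]
  [ 0,  0,  0,  0, -1]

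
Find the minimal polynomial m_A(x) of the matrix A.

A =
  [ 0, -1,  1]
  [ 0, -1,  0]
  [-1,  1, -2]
x^2 + 2*x + 1

The characteristic polynomial is χ_A(x) = (x + 1)^3, so the eigenvalues are known. The minimal polynomial is
  m_A(x) = Π_λ (x − λ)^{k_λ}
where k_λ is the size of the *largest* Jordan block for λ (equivalently, the smallest k with (A − λI)^k v = 0 for every generalised eigenvector v of λ).

  λ = -1: largest Jordan block has size 2, contributing (x + 1)^2

So m_A(x) = (x + 1)^2 = x^2 + 2*x + 1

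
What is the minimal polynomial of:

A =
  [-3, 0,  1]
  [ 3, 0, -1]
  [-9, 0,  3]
x^2

The characteristic polynomial is χ_A(x) = x^3, so the eigenvalues are known. The minimal polynomial is
  m_A(x) = Π_λ (x − λ)^{k_λ}
where k_λ is the size of the *largest* Jordan block for λ (equivalently, the smallest k with (A − λI)^k v = 0 for every generalised eigenvector v of λ).

  λ = 0: largest Jordan block has size 2, contributing (x − 0)^2

So m_A(x) = x^2 = x^2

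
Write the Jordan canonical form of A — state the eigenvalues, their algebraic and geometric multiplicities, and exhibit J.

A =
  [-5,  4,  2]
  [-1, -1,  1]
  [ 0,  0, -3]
J_2(-3) ⊕ J_1(-3)

The characteristic polynomial is
  det(x·I − A) = x^3 + 9*x^2 + 27*x + 27 = (x + 3)^3

Eigenvalues and multiplicities (the geometric multiplicity of λ is n − rank(A − λI), which equals the number of Jordan blocks for λ):
  λ = -3: algebraic multiplicity = 3, geometric multiplicity = 2

Determining the block sizes for each eigenvalue:
  λ = -3: 2 blocks summing to 3 forces exactly one block of size 2 and the rest size 1 → block sizes [2, 1]

Assembling the blocks gives a Jordan form
J =
  [-3,  1,  0]
  [ 0, -3,  0]
  [ 0,  0, -3]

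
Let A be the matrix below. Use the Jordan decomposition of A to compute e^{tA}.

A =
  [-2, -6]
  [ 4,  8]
e^{tA} =
  [-2*exp(4*t) + 3*exp(2*t), -3*exp(4*t) + 3*exp(2*t)]
  [2*exp(4*t) - 2*exp(2*t), 3*exp(4*t) - 2*exp(2*t)]

Strategy: write A = P · J · P⁻¹ where J is a Jordan canonical form, so e^{tA} = P · e^{tJ} · P⁻¹, and e^{tJ} can be computed block-by-block.

A has Jordan form
J =
  [2, 0]
  [0, 4]
(up to reordering of blocks).

Per-block formulas:
  For a 1×1 block at λ = 2: exp(t · [2]) = [e^(2t)].
  For a 1×1 block at λ = 4: exp(t · [4]) = [e^(4t)].

After assembling e^{tJ} and conjugating by P, we get:

e^{tA} =
  [-2*exp(4*t) + 3*exp(2*t), -3*exp(4*t) + 3*exp(2*t)]
  [2*exp(4*t) - 2*exp(2*t), 3*exp(4*t) - 2*exp(2*t)]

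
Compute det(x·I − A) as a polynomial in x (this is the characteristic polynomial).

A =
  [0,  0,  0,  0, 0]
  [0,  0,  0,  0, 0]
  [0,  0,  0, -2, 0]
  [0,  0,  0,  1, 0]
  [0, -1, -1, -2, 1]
x^5 - 2*x^4 + x^3

Expanding det(x·I − A) (e.g. by cofactor expansion or by noting that A is similar to its Jordan form J, which has the same characteristic polynomial as A) gives
  χ_A(x) = x^5 - 2*x^4 + x^3
which factors as x^3*(x - 1)^2. The eigenvalues (with algebraic multiplicities) are λ = 0 with multiplicity 3, λ = 1 with multiplicity 2.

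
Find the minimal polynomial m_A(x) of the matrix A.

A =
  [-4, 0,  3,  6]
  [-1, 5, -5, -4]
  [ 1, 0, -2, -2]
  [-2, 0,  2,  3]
x^3 - 3*x^2 - 9*x - 5

The characteristic polynomial is χ_A(x) = (x - 5)*(x + 1)^3, so the eigenvalues are known. The minimal polynomial is
  m_A(x) = Π_λ (x − λ)^{k_λ}
where k_λ is the size of the *largest* Jordan block for λ (equivalently, the smallest k with (A − λI)^k v = 0 for every generalised eigenvector v of λ).

  λ = -1: largest Jordan block has size 2, contributing (x + 1)^2
  λ = 5: largest Jordan block has size 1, contributing (x − 5)

So m_A(x) = (x - 5)*(x + 1)^2 = x^3 - 3*x^2 - 9*x - 5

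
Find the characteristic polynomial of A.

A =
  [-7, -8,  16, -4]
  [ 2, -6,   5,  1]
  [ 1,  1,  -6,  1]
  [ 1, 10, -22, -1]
x^4 + 20*x^3 + 150*x^2 + 500*x + 625

Expanding det(x·I − A) (e.g. by cofactor expansion or by noting that A is similar to its Jordan form J, which has the same characteristic polynomial as A) gives
  χ_A(x) = x^4 + 20*x^3 + 150*x^2 + 500*x + 625
which factors as (x + 5)^4. The eigenvalues (with algebraic multiplicities) are λ = -5 with multiplicity 4.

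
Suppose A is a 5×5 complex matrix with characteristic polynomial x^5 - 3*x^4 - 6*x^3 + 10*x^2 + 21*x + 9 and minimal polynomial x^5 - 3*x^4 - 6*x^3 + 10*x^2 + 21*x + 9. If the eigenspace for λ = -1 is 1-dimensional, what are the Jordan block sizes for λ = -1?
Block sizes for λ = -1: [3]

Step 1 — from the characteristic polynomial, algebraic multiplicity of λ = -1 is 3. From dim ker(A − (-1)·I) = 1, there are exactly 1 Jordan blocks for λ = -1.
Step 2 — from the minimal polynomial, the factor (x + 1)^3 tells us the largest block for λ = -1 has size 3.
Step 3 — with total size 3, 1 blocks, and largest block 3, the block sizes (in nonincreasing order) are [3].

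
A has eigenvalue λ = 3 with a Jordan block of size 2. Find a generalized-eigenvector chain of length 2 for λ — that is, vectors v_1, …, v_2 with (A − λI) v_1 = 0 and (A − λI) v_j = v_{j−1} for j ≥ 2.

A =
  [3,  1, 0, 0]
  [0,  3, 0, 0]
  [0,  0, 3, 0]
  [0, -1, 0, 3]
A Jordan chain for λ = 3 of length 2:
v_1 = (1, 0, 0, -1)ᵀ
v_2 = (0, 1, 0, 0)ᵀ

Let N = A − (3)·I. We want v_2 with N^2 v_2 = 0 but N^1 v_2 ≠ 0; then v_{j-1} := N · v_j for j = 2, …, 2.

Pick v_2 = (0, 1, 0, 0)ᵀ.
Then v_1 = N · v_2 = (1, 0, 0, -1)ᵀ.

Sanity check: (A − (3)·I) v_1 = (0, 0, 0, 0)ᵀ = 0. ✓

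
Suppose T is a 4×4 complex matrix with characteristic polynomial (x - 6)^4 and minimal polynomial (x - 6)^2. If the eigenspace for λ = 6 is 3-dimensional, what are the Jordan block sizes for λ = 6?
Block sizes for λ = 6: [2, 1, 1]

Step 1 — from the characteristic polynomial, algebraic multiplicity of λ = 6 is 4. From dim ker(T − (6)·I) = 3, there are exactly 3 Jordan blocks for λ = 6.
Step 2 — from the minimal polynomial, the factor (x − 6)^2 tells us the largest block for λ = 6 has size 2.
Step 3 — with total size 4, 3 blocks, and largest block 2, the block sizes (in nonincreasing order) are [2, 1, 1].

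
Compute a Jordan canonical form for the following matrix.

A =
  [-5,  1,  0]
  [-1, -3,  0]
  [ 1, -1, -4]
J_2(-4) ⊕ J_1(-4)

The characteristic polynomial is
  det(x·I − A) = x^3 + 12*x^2 + 48*x + 64 = (x + 4)^3

Eigenvalues and multiplicities (the geometric multiplicity of λ is n − rank(A − λI), which equals the number of Jordan blocks for λ):
  λ = -4: algebraic multiplicity = 3, geometric multiplicity = 2

Determining the block sizes for each eigenvalue:
  λ = -4: 2 blocks summing to 3 forces exactly one block of size 2 and the rest size 1 → block sizes [2, 1]

Assembling the blocks gives a Jordan form
J =
  [-4,  1,  0]
  [ 0, -4,  0]
  [ 0,  0, -4]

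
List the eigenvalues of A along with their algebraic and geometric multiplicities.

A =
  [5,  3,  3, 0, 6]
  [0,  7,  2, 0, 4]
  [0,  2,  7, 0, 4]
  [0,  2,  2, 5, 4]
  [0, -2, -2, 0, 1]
λ = 5: alg = 5, geom = 4

Step 1 — factor the characteristic polynomial to read off the algebraic multiplicities:
  χ_A(x) = (x - 5)^5

Step 2 — compute geometric multiplicities via the rank-nullity identity g(λ) = n − rank(A − λI):
  rank(A − (5)·I) = 1, so dim ker(A − (5)·I) = n − 1 = 4

Summary:
  λ = 5: algebraic multiplicity = 5, geometric multiplicity = 4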